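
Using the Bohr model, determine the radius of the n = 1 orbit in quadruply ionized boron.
0.0106 nm (or 0.1058 Å)

The Bohr radius formula is:
r_n = n² a₀ / Z

where a₀ = 0.0529177 nm is the Bohr radius.

For B⁴⁺ (Z = 5) at n = 1:
r_1 = 1² × 0.0529177 nm / 5
r_1 = 1 × 0.0529177 nm / 5
r_1 = 0.05292 nm / 5
r_1 = 0.0106 nm

The electron orbits at approximately 0.0106 nm from the nucleus.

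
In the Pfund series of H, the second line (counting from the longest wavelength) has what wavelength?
4651.24911 nm

The lines of a series are numbered from the longest wavelength (smallest ΔE) outward; the second line is the transition from n = n_f + 2 to n_f.
The Pfund series has all transitions ending at n_f = 5.

For H, the second line (β-line) is the jump from n = 7 to n = 5:
E_7 = -13.6057 / 7² = -0.27766734694 eV
E_5 = -13.6057 / 5² = -0.54422800000 eV
ΔE = E_7 - E_5 = 0.26656065306 eV

λ = hc/E = 1239.84 eV·nm / 0.26656065306 eV
λ = 4651.24911 nm

This is the β-line of the Pfund series in H.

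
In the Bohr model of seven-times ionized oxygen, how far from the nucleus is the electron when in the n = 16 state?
1.6934 nm (or 16.9337 Å)

The Bohr radius formula is:
r_n = n² a₀ / Z

where a₀ = 0.0529177 nm is the Bohr radius.

For O⁷⁺ (Z = 8) at n = 16:
r_16 = 16² × 0.0529177 nm / 8
r_16 = 256 × 0.0529177 nm / 8
r_16 = 13.54693 nm / 8
r_16 = 1.6934 nm

The electron orbits at approximately 1.6934 nm from the nucleus.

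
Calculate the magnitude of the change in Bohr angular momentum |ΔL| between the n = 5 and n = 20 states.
1.58186e-33 J·s (or 15ℏ)

In the Bohr model, L_n = nℏ where ℏ = 1.0545718e-34 J·s.

L_20 = 20ℏ = 2.1091436e-33 J·s
L_5 = 5ℏ = 5.2728590e-34 J·s

ΔL = L_20 - L_5 = (20 - 5)ℏ = 15ℏ
ΔL = 15 × 1.0545718e-34 J·s = 1.58186e-33 J·s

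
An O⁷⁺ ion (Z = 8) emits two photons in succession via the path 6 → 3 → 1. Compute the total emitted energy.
846.57689 eV

The energy levels of O⁷⁺ are E_n = -13.6057 × 8² / n² eV.

First transition (6 → 3):
ΔE₁ = |E_3 - E_6|
ΔE₁ = |-96.75164444444 - (-24.18791111111)| = 72.56373333 eV

Second transition (3 → 1):
ΔE₂ = |E_1 - E_3|
ΔE₂ = |-870.76480000000 - (-96.75164444444)| = 774.01315556 eV

Total energy released:
E_total = ΔE₁ + ΔE₂ = 72.56373333 + 774.01315556 = 846.57689 eV

Note: This equals the direct transition 6 → 1: 846.57689 eV ✓
Energy is conserved regardless of the path taken.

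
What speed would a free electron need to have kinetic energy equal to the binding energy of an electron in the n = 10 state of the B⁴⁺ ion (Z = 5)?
1.094e+06 m/s (or 0.36487% of c)

The binding energy at n = 10 for B⁴⁺ is:
E_10 = -13.6057 × 5²/10² = -3.4014250 eV
|E_10| = 3.4014250 eV

Convert to Joules:
KE = 3.4014250 eV × (1.602177 × 10⁻¹⁹ J/eV) = 5.44968e-19 J

Using KE = ½mv²:
v = √(2·KE/m_e)
v = √(2 × 5.44968e-19 J / 9.10938 × 10⁻³¹ kg)
v = 1.094e+06 m/s

This is approximately 0.36487% the speed of light.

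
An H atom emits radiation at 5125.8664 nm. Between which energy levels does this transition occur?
n = 10 → n = 6

First, find the photon energy from the wavelength (hc = 1239.84 eV·nm):
E = hc/λ = 1239.84 eV·nm / 5125.8664 nm = 0.24187911 eV

The energy levels of hydrogen satisfy E_n = -13.6057 / n² eV, so an emission n_i → n_f releases
ΔE = 13.6057 × (1/n_f² − 1/n_i²) eV.

Setting ΔE equal to the photon energy:
1/n_f² − 1/n_i² = 0.24187911 / 13.6057 = 0.017777778

Since 1/n_i² must be positive, we need 1/n_f² > 0.017777778, i.e. n_f ≤ 7. For each allowed n_f, solve n_i = (1/n_f² − 0.017777778)^(−1/2) and check whether it is a whole number:
  n_f = 1: 1/n_i² = 1.000000000 − 0.017777778 = 0.982222222 → n_i = 1.009  (not an integer) ✗
  n_f = 2: 1/n_i² = 0.250000000 − 0.017777778 = 0.232222222 → n_i = 2.075  (not an integer) ✗
  n_f = 3: 1/n_i² = 0.111111111 − 0.017777778 = 0.093333333 → n_i = 3.273  (not an integer) ✗
  n_f = 4: 1/n_i² = 0.062500000 − 0.017777778 = 0.044722222 → n_i = 4.729  (not an integer) ✗
  n_f = 5: 1/n_i² = 0.040000000 − 0.017777778 = 0.022222222 → n_i = 6.708  (not an integer) ✗
  n_f = 6: 1/n_i² = 0.027777778 − 0.017777778 = 0.010000000 → n_i = 10.000  → integer, n_i = 10 ✓
  n_f = 7: 1/n_i² = 0.020408163 − 0.017777778 = 0.002630385 → n_i = 19.498  (not an integer) ✗

Only n_f = 6 gives an integer upper level, n_i = 10.

The transition is from n = 10 to n = 6 (emission).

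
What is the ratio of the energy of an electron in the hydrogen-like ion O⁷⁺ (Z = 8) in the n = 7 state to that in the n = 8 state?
1.3061

Using E_n = -13.6057 Z² / n² eV with Z = 8:

E_7 = -13.6057 × 8² / 7² = -870.7648 / 49 = -17.7707102041 eV
E_8 = -13.6057 × 8² / 8² = -870.7648 / 64 = -13.6057000000 eV

The ratio is:
E_7/E_8 = (-17.7707102041) / (-13.6057000000)
E_7/E_8 = (-870.7648/49) / (-870.7648/64)
E_7/E_8 = 64/49
E_7/E_8 = 1.3061
(Note: the Z² factors cancel in the ratio.)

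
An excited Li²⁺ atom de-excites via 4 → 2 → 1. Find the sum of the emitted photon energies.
114.7981 eV

The energy levels of Li²⁺ are E_n = -13.6057 × 3² / n² eV.

First transition (4 → 2):
ΔE₁ = |E_2 - E_4|
ΔE₁ = |-30.6128250000 - (-7.6532062500)| = 22.9596188 eV

Second transition (2 → 1):
ΔE₂ = |E_1 - E_2|
ΔE₂ = |-122.4513000000 - (-30.6128250000)| = 91.8384750 eV

Total energy released:
E_total = ΔE₁ + ΔE₂ = 22.9596188 + 91.8384750 = 114.7981 eV

Note: This equals the direct transition 4 → 1: 114.7981 eV ✓
Energy is conserved regardless of the path taken.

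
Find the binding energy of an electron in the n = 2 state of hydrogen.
3.40 eV

The ionization energy is the energy needed to remove the electron completely (n → ∞).

For hydrogen, E_n = -13.6057 eV / n².

At n = 2: E_2 = -13.6057 / 2² = -3.40143 eV
At n = ∞: E_∞ = 0 eV

Ionization energy = E_∞ - E_2 = 0 - (-3.40143) = 3.40143 eV
Ionization energy ≈ 3.40 eV

This is also called the binding energy of the electron in state n = 2.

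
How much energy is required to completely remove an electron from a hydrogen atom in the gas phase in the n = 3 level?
1.512 eV

The ionization energy is the energy needed to remove the electron completely (n → ∞).

For hydrogen, E_n = -13.6057 eV / n².

At n = 3: E_3 = -13.6057 / 3² = -1.511744 eV
At n = ∞: E_∞ = 0 eV

Ionization energy = E_∞ - E_3 = 0 - (-1.511744) = 1.511744 eV
Ionization energy ≈ 1.512 eV

This is also called the binding energy of the electron in state n = 3.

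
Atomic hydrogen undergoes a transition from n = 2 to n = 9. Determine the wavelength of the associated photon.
383.4414 nm

First, find the transition energy using E_n = -13.6057 / n² eV:
E_2 = -13.6057 / 2² = -3.40142500 eV
E_9 = -13.6057 / 9² = -0.16797160 eV

Photon energy: |ΔE| = |E_9 - E_2| = 3.23345340 eV

Convert to wavelength using E = hc/λ with hc = 1239.84 eV·nm:
λ = hc/E = 1239.84 eV·nm / 3.23345340 eV
λ = 383.4414 nm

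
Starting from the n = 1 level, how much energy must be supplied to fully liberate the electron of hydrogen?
13.606 eV

The ionization energy is the energy needed to remove the electron completely (n → ∞).

For hydrogen, E_n = -13.6057 eV / n².

At n = 1: E_1 = -13.6057 / 1² = -13.605700 eV
At n = ∞: E_∞ = 0 eV

Ionization energy = E_∞ - E_1 = 0 - (-13.605700) = 13.605700 eV
Ionization energy ≈ 13.606 eV

This is also called the binding energy of the electron in state n = 1.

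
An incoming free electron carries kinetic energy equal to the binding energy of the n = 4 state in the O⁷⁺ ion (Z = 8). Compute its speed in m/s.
4.375e+06 m/s (or 1.4595% of c)

The binding energy at n = 4 for O⁷⁺ is:
E_4 = -13.6057 × 8²/4² = -54.422800 eV
|E_4| = 54.422800 eV

Convert to Joules:
KE = 54.422800 eV × (1.602177 × 10⁻¹⁹ J/eV) = 8.71950e-18 J

Using KE = ½mv²:
v = √(2·KE/m_e)
v = √(2 × 8.71950e-18 J / 9.10938 × 10⁻³¹ kg)
v = 4.375e+06 m/s

This is approximately 1.4595% the speed of light.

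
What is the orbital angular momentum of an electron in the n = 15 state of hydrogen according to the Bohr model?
1.58e-33 J·s (or 15ℏ)

In the Bohr model, angular momentum is quantized:
L = nℏ

where ℏ = h/(2π) = 1.0546e-34 J·s

For n = 15:
L = 15 × 1.0546e-34 J·s
L = 1.58e-33 J·s

This can also be written as L = 15ℏ.
The angular momentum is an integer multiple of the reduced Planck constant.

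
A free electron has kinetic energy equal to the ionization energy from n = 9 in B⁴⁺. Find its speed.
1.21538e+06 m/s (or 0.4054% of c)

The binding energy at n = 9 for B⁴⁺ is:
E_9 = -13.6057 × 5²/9² = -4.19929012 eV
|E_9| = 4.19929012 eV

Convert to Joules:
KE = 4.19929012 eV × (1.602177 × 10⁻¹⁹ J/eV) = 6.7280060e-19 J

Using KE = ½mv²:
v = √(2·KE/m_e)
v = √(2 × 6.7280060e-19 J / 9.10938 × 10⁻³¹ kg)
v = 1.21538e+06 m/s

This is approximately 0.4054% the speed of light.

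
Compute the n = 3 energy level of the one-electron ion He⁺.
-6.0470 eV

For hydrogen-like ions, the energy levels scale with Z²:
E_n = -13.6057 Z² / n² eV

For He⁺ (Z = 2) at n = 3:
E_3 = -13.6057 × 2² / 3²
E_3 = -13.6057 × 4 / 9
E_3 = -54.4228 / 9
E_3 = -6.0470 eV

The energy is 4 times more negative than hydrogen at the same n due to the stronger nuclear charge.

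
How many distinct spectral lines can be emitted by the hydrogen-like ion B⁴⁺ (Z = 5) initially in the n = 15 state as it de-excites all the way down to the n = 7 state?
36

The electron can occupy levels n = 7, 8, ..., 15 during de-excitation — that is m = 15 - 7 + 1 = 9 distinct levels.

The number of distinct spectral lines equals the number of ways to choose 2 of these m levels (each pair gives one possible emission transition):

Number of lines = m(m-1)/2 = 9×8/2 = 36

These correspond to all possible transitions between the 9 levels:
15 → 14, 15 → 13, 15 → 12, 15 → 11, 15 → 10, 15 → 9, 15 → 8, 15 → 7...

Each transition produces a photon with a unique energy (and thus wavelength). This count does not depend on Z.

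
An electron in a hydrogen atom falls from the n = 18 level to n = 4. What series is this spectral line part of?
Brackett series

The spectral series in hydrogen are named based on the final (lower) energy level:
- Lyman series: n_final = 1 (ultraviolet)
- Balmer series: n_final = 2 (visible/near-UV)
- Paschen series: n_final = 3 (infrared)
- Brackett series: n_final = 4 (infrared)
- Pfund series: n_final = 5 (far infrared)

Since this transition ends at n = 4, it belongs to the Brackett series.

For reference, this 18 → 4 line has photon energy
ΔE = 13.6057 eV × (1/4² - 1/18²) = 0.80836335 eV,
corresponding to wavelength λ = hc/ΔE = 1239.84 eV·nm / 0.80836335 eV = 1533.77 nm in the infrared region.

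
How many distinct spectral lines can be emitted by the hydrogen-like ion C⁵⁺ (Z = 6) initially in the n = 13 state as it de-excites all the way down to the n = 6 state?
28

The electron can occupy levels n = 6, 7, ..., 13 during de-excitation — that is m = 13 - 6 + 1 = 8 distinct levels.

The number of distinct spectral lines equals the number of ways to choose 2 of these m levels (each pair gives one possible emission transition):

Number of lines = m(m-1)/2 = 8×7/2 = 28

These correspond to all possible transitions between the 8 levels:
13 → 12, 13 → 11, 13 → 10, 13 → 9, 13 → 8, 13 → 7, 13 → 6, 12 → 11...

Each transition produces a photon with a unique energy (and thus wavelength). This count does not depend on Z.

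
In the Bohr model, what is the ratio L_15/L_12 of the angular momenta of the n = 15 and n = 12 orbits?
1.25000

In the Bohr model, L_n = nℏ, so the ratio is purely the ratio of quantum numbers:

L_15/L_12 = 15ℏ / 12ℏ = 15/12 = 1.25000

The angular momentum scales linearly with n.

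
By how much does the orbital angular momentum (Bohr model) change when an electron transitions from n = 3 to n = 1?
2.109e-34 J·s (or 2ℏ)

In the Bohr model, L_n = nℏ where ℏ = 1.05457e-34 J·s.

L_3 = 3ℏ = 3.16371e-34 J·s
L_1 = 1ℏ = 1.05457e-34 J·s

ΔL = L_3 - L_1 = (3 - 1)ℏ = 2ℏ
ΔL = 2 × 1.05457e-34 J·s = 2.109e-34 J·s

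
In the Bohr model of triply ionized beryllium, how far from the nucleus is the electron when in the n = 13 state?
2.23577 nm (or 22.35774 Å)

The Bohr radius formula is:
r_n = n² a₀ / Z

where a₀ = 0.05291772 nm is the Bohr radius.

For Be³⁺ (Z = 4) at n = 13:
r_13 = 13² × 0.05291772 nm / 4
r_13 = 169 × 0.05291772 nm / 4
r_13 = 8.943095 nm / 4
r_13 = 2.23577 nm

The electron orbits at approximately 2.23577 nm from the nucleus.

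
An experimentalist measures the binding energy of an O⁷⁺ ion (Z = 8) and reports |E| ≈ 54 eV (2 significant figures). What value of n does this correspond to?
n = 4

The exact energy levels follow E_n = -13.6057 Z² / n² eV with Z = 8.

The measured value (-54 eV) is reported to only 2 significant figures, so we must test candidate n values and see which one matches to that precision.

Candidate energies:
  n = 2:  E = -13.6057 × 8² / 2² = -217.69120 eV
  n = 3:  E = -13.6057 × 8² / 3² = -96.75164 eV
  n = 4:  E = -13.6057 × 8² / 4² = -54.42280 eV  ← matches
  n = 5:  E = -13.6057 × 8² / 5² = -34.83059 eV
  n = 6:  E = -13.6057 × 8² / 6² = -24.18791 eV

Checking against the measurement of -54 eV (2 sig figs), only n = 4 agrees:
E_4 = -54.42280 eV, which rounds to -54 eV ✓

Therefore n = 4.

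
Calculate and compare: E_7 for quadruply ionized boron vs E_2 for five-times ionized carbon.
C⁵⁺ at n = 2 (E = -122.45130 eV)

Using E_n = -13.6057 Z² / n² eV:

B⁴⁺ (Z = 5) at n = 7:
E = -13.6057 × 5² / 7² = -13.6057 × 25 / 49 = -6.94168367 eV

C⁵⁺ (Z = 6) at n = 2:
E = -13.6057 × 6² / 2² = -13.6057 × 36 / 4 = -122.45130000 eV

Since -122.45130000 eV < -6.94168367 eV,
C⁵⁺ at n = 2 is more tightly bound (requires more energy to ionize).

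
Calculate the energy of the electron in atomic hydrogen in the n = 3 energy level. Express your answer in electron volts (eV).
-1.51 eV

The energy levels of a hydrogen-like atom are given by:
E_n = -13.6057 eV / n²

For n = 3:
E_3 = -13.6057 eV / 3²
E_3 = -13.6057 eV / 9
E_3 = -1.51 eV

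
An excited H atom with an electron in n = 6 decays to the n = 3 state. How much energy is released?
1.133808 eV

The energy levels are E_n = -13.6057 eV / n².

Energy at n = 6: E_6 = -13.6057 / 6² = -0.377936111 eV
Energy at n = 3: E_3 = -13.6057 / 3² = -1.511744444 eV

For emission (electron falling to lower state), the photon energy is:
E_photon = E_6 - E_3 = |-0.377936111 - (-1.511744444)|
E_photon = 1.133808 eV

This energy is carried away by the emitted photon.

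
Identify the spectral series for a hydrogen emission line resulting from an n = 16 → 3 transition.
Paschen series

The spectral series in hydrogen are named based on the final (lower) energy level:
- Lyman series: n_final = 1 (ultraviolet)
- Balmer series: n_final = 2 (visible/near-UV)
- Paschen series: n_final = 3 (infrared)
- Brackett series: n_final = 4 (infrared)
- Pfund series: n_final = 5 (far infrared)

Since this transition ends at n = 3, it belongs to the Paschen series.

For reference, this 16 → 3 line has photon energy
ΔE = 13.6057 eV × (1/3² - 1/16²) = 1.4585972 eV,
corresponding to wavelength λ = hc/ΔE = 1239.84 eV·nm / 1.4585972 eV = 850.022 nm in the infrared region.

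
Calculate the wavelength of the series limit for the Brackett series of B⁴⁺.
58.32 nm

The series limit corresponds to the transition from n = ∞ to n = 4.
This is the highest energy (shortest wavelength) transition in the Brackett series.

E_∞ = 0 eV
E_4 = -13.6057 × 5² / 4² = -21.2589 eV

Energy at series limit:
ΔE = E_∞ - E_4 = 0 - (-21.2589) = 21.2589 eV
λ = hc/E = 1239.84 eV·nm / 21.2589 eV = 58.32 nm

This energy equals the ionization energy from the n = 4 state of B⁴⁺.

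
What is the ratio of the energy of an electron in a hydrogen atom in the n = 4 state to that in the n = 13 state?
10.5625

Using E_n = -13.6057 Z² / n² eV with Z = 1:

E_4 = -13.6057 / 4² = -13.6057 / 16 = -0.850356250 eV
E_13 = -13.6057 / 13² = -13.6057 / 169 = -0.080507101 eV

The ratio is:
E_4/E_13 = (-0.850356250) / (-0.080507101)
E_4/E_13 = (-13.6057/16) / (-13.6057/169)
E_4/E_13 = 169/16
E_4/E_13 = 10.5625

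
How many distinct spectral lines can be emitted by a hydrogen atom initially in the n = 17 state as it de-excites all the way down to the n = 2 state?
120

The electron can occupy levels n = 2, 3, ..., 17 during de-excitation — that is m = 17 - 2 + 1 = 16 distinct levels.

The number of distinct spectral lines equals the number of ways to choose 2 of these m levels (each pair gives one possible emission transition):

Number of lines = m(m-1)/2 = 16×15/2 = 120

These correspond to all possible transitions between the 16 levels:
17 → 16, 17 → 15, 17 → 14, 17 → 13, 17 → 12, 17 → 11, 17 → 10, 17 → 9...

Each transition produces a photon with a unique energy (and thus wavelength). This count does not depend on Z.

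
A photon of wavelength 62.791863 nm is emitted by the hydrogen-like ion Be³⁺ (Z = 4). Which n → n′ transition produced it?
n = 7 → n = 3

First, find the photon energy from the wavelength (hc = 1239.84 eV·nm):
E = hc/λ = 1239.84 eV·nm / 62.791863 nm = 19.745234 eV

The energy levels of Be³⁺ satisfy E_n = -13.6057 × 4² / n² eV, so an emission n_i → n_f releases
ΔE = 13.6057 × 4² × (1/n_f² − 1/n_i²) eV.

Setting ΔE equal to the photon energy:
1/n_f² − 1/n_i² = 19.745234 / (13.6057 × 4²) = 0.090702950

Since 1/n_i² must be positive, we need 1/n_f² > 0.090702950, i.e. n_f ≤ 3. For each allowed n_f, solve n_i = (1/n_f² − 0.090702950)^(−1/2) and check whether it is a whole number:
  n_f = 1: 1/n_i² = 1.000000000 − 0.090702950 = 0.909297050 → n_i = 1.049  (not an integer) ✗
  n_f = 2: 1/n_i² = 0.250000000 − 0.090702950 = 0.159297050 → n_i = 2.506  (not an integer) ✗
  n_f = 3: 1/n_i² = 0.111111111 − 0.090702950 = 0.020408161 → n_i = 7.000  → integer, n_i = 7 ✓

Only n_f = 3 gives an integer upper level, n_i = 7.

The transition is from n = 7 to n = 3 (emission).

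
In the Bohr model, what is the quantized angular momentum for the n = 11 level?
1.16e-33 J·s (or 11ℏ)

In the Bohr model, angular momentum is quantized:
L = nℏ

where ℏ = h/(2π) = 1.0546e-34 J·s

For n = 11:
L = 11 × 1.0546e-34 J·s
L = 1.16e-33 J·s

This can also be written as L = 11ℏ.
The angular momentum is an integer multiple of the reduced Planck constant.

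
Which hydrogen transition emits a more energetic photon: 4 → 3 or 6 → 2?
6 → 2

Calculate the energy for each transition:

Transition 4 → 3:
ΔE₁ = |E_3 - E_4| = |-13.6057/3² - (-13.6057/4²)|
ΔE₁ = |-1.511744444 - (-0.850356250)| = 0.661388 eV

Transition 6 → 2:
ΔE₂ = |E_2 - E_6| = |-13.6057/2² - (-13.6057/6²)|
ΔE₂ = |-3.401425000 - (-0.377936111)| = 3.023489 eV

Since 3.023489 eV > 0.661388 eV, the transition 6 → 2 emits the more energetic photon.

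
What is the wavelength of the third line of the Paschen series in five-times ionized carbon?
30.375504 nm

The lines of a series are numbered from the longest wavelength (smallest ΔE) outward; the third line is the transition from n = n_f + 3 to n_f.
The Paschen series has all transitions ending at n_f = 3.

For C⁵⁺ (Z = 6), the third line (γ-line) is the jump from n = 6 to n = 3:
E_6 = -13.6057 × 6² / 6² = -13.60570000 eV
E_3 = -13.6057 × 6² / 3² = -54.42280000 eV
ΔE = E_6 - E_3 = 40.81710000 eV

λ = hc/E = 1239.84 eV·nm / 40.81710000 eV
λ = 30.375504 nm

This is the γ-line of the Paschen series in C⁵⁺.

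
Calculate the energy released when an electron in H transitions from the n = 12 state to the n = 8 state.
0.12 eV

The energy levels are E_n = -13.6057 eV / n².

Energy at n = 12: E_12 = -13.6057 / 12² = -0.09448 eV
Energy at n = 8: E_8 = -13.6057 / 8² = -0.21259 eV

For emission (electron falling to lower state), the photon energy is:
E_photon = E_12 - E_8 = |-0.09448 - (-0.21259)|
E_photon = 0.12 eV

This energy is carried away by the emitted photon.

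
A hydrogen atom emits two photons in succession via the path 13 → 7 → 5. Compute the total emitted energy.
0.464 eV

The energy levels of hydrogen are E_n = -13.6057 / n² eV.

First transition (13 → 7):
ΔE₁ = |E_7 - E_13|
ΔE₁ = |-0.277667347 - (-0.080507101)| = 0.197160 eV

Second transition (7 → 5):
ΔE₂ = |E_5 - E_7|
ΔE₂ = |-0.544228000 - (-0.277667347)| = 0.266561 eV

Total energy released:
E_total = ΔE₁ + ΔE₂ = 0.197160 + 0.266561 = 0.464 eV

Note: This equals the direct transition 13 → 5: 0.464 eV ✓
Energy is conserved regardless of the path taken.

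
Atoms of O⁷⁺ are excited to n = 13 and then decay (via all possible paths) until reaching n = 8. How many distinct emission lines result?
15

The electron can occupy levels n = 8, 9, ..., 13 during de-excitation — that is m = 13 - 8 + 1 = 6 distinct levels.

The number of distinct spectral lines equals the number of ways to choose 2 of these m levels (each pair gives one possible emission transition):

Number of lines = m(m-1)/2 = 6×5/2 = 15

These correspond to all possible transitions between the 6 levels:
13 → 12, 13 → 11, 13 → 10, 13 → 9, 13 → 8, 12 → 11, 12 → 10, 12 → 9...

Each transition produces a photon with a unique energy (and thus wavelength). This count does not depend on Z.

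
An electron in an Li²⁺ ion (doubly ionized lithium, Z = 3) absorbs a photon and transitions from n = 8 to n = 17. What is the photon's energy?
1.489595 eV

The energy levels of a hydrogen-like atom are E_n = -13.6057 Z² eV / n².

Energy at n = 8: E_8 = -13.6057 × 3² / 8² = -1.913301563 eV
Energy at n = 17: E_17 = -13.6057 × 3² / 17² = -0.423706920 eV

The excitation energy is the difference:
ΔE = E_17 - E_8
ΔE = -0.423706920 - (-1.913301563)
ΔE = 1.489595 eV

Since this is positive, energy must be absorbed (photon absorption).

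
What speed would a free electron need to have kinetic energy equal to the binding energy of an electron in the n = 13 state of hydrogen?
1.68284e+05 m/s (or 0.05613% of c)

The binding energy at n = 13 for hydrogen is:
E_13 = -13.6057/13² = -0.0805071006 eV
|E_13| = 0.0805071006 eV

Convert to Joules:
KE = 0.0805071006 eV × (1.602177 × 10⁻¹⁹ J/eV) = 1.2898662e-20 J

Using KE = ½mv²:
v = √(2·KE/m_e)
v = √(2 × 1.2898662e-20 J / 9.10938 × 10⁻³¹ kg)
v = 1.68284e+05 m/s

This is approximately 0.05613% the speed of light.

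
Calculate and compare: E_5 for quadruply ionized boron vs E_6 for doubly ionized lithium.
B⁴⁺ at n = 5 (E = -13.60570 eV)

Using E_n = -13.6057 Z² / n² eV:

B⁴⁺ (Z = 5) at n = 5:
E = -13.6057 × 5² / 5² = -13.6057 × 25 / 25 = -13.60570000 eV

Li²⁺ (Z = 3) at n = 6:
E = -13.6057 × 3² / 6² = -13.6057 × 9 / 36 = -3.40142500 eV

Since -13.60570000 eV < -3.40142500 eV,
B⁴⁺ at n = 5 is more tightly bound (requires more energy to ionize).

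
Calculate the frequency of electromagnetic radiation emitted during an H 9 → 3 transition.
3.24923e+14 Hz

First, find the transition energy:
E_9 = -13.6057 / 9² = -0.16797160 eV
E_3 = -13.6057 / 3² = -1.51174444 eV
|ΔE| = |E_3 - E_9| = 1.34377284 eV

Convert to Joules: E = 1.34377284 eV × (1.602177 × 10⁻¹⁹ J/eV) = 2.1529619e-19 J

Using E = hf:
f = E/h = 2.1529619e-19 J / (6.62607 × 10⁻³⁴ J·s)
f = 3.24923e+14 Hz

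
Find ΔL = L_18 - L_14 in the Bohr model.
4.2183e-34 J·s (or 4ℏ)

In the Bohr model, L_n = nℏ where ℏ = 1.054572e-34 J·s.

L_18 = 18ℏ = 1.898230e-33 J·s
L_14 = 14ℏ = 1.476401e-33 J·s

ΔL = L_18 - L_14 = (18 - 14)ℏ = 4ℏ
ΔL = 4 × 1.054572e-34 J·s = 4.2183e-34 J·s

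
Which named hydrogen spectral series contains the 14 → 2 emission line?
Balmer series

The spectral series in hydrogen are named based on the final (lower) energy level:
- Lyman series: n_final = 1 (ultraviolet)
- Balmer series: n_final = 2 (visible/near-UV)
- Paschen series: n_final = 3 (infrared)
- Brackett series: n_final = 4 (infrared)
- Pfund series: n_final = 5 (far infrared)

Since this transition ends at n = 2, it belongs to the Balmer series.

For reference, this 14 → 2 line has photon energy
ΔE = 13.6057 eV × (1/2² - 1/14²) = 3.332008163 eV,
corresponding to wavelength λ = hc/ΔE = 1239.84 eV·nm / 3.332008163 eV = 372.09993 nm in the visible/near-UV region.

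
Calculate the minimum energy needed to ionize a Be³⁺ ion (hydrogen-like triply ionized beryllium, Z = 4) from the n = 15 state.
0.968 eV

The ionization energy is the energy needed to remove the electron completely (n → ∞).

For a hydrogen-like ion with Z = 4, E_n = -13.6057 Z² / n² eV.

At n = 15: E_15 = -13.6057 × 4² / 15² = -0.967516 eV
At n = ∞: E_∞ = 0 eV

Ionization energy = E_∞ - E_15 = 0 - (-0.967516) = 0.967516 eV
Ionization energy ≈ 0.968 eV

This is also called the binding energy of the electron in state n = 15.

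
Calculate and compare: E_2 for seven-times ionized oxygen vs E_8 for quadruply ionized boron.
O⁷⁺ at n = 2 (E = -217.69120 eV)

Using E_n = -13.6057 Z² / n² eV:

O⁷⁺ (Z = 8) at n = 2:
E = -13.6057 × 8² / 2² = -13.6057 × 64 / 4 = -217.69120000 eV

B⁴⁺ (Z = 5) at n = 8:
E = -13.6057 × 5² / 8² = -13.6057 × 25 / 64 = -5.31472656 eV

Since -217.69120000 eV < -5.31472656 eV,
O⁷⁺ at n = 2 is more tightly bound (requires more energy to ionize).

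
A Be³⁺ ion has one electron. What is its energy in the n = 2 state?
-54.423 eV

For hydrogen-like ions, the energy levels scale with Z²:
E_n = -13.6057 Z² / n² eV

For Be³⁺ (Z = 4) at n = 2:
E_2 = -13.6057 × 4² / 2²
E_2 = -13.6057 × 16 / 4
E_2 = -217.6912 / 4
E_2 = -54.423 eV

The energy is 16 times more negative than hydrogen at the same n due to the stronger nuclear charge.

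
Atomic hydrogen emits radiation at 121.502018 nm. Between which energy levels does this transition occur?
n = 2 → n = 1

First, find the photon energy from the wavelength (hc = 1239.84 eV·nm):
E = hc/λ = 1239.84 eV·nm / 121.502018 nm = 10.204275 eV

The energy levels of hydrogen satisfy E_n = -13.6057 / n² eV, so an emission n_i → n_f releases
ΔE = 13.6057 × (1/n_f² − 1/n_i²) eV.

Setting ΔE equal to the photon energy:
1/n_f² − 1/n_i² = 10.204275 / 13.6057 = 0.75000000

Since 1/n_i² must be positive, we need 1/n_f² > 0.75000000, i.e. n_f ≤ 1. For each allowed n_f, solve n_i = (1/n_f² − 0.75000000)^(−1/2) and check whether it is a whole number:
  n_f = 1: 1/n_i² = 1.00000000 − 0.75000000 = 0.25000000 → n_i = 2.000  → integer, n_i = 2 ✓

Only n_f = 1 gives an integer upper level, n_i = 2.

The transition is from n = 2 to n = 1 (emission).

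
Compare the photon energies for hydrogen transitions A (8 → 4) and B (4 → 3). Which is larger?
4 → 3

Calculate the energy for each transition:

Transition 8 → 4:
ΔE₁ = |E_4 - E_8| = |-13.6057/4² - (-13.6057/8²)|
ΔE₁ = |-0.85035625000 - (-0.21258906250)| = 0.63776719 eV

Transition 4 → 3:
ΔE₂ = |E_3 - E_4| = |-13.6057/3² - (-13.6057/4²)|
ΔE₂ = |-1.51174444444 - (-0.85035625000)| = 0.66138819 eV

Since 0.66138819 eV > 0.63776719 eV, the transition 4 → 3 emits the more energetic photon.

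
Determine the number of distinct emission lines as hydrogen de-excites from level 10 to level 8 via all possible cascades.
3

The electron can occupy levels n = 8, 9, ..., 10 during de-excitation — that is m = 10 - 8 + 1 = 3 distinct levels.

The number of distinct spectral lines equals the number of ways to choose 2 of these m levels (each pair gives one possible emission transition):

Number of lines = m(m-1)/2 = 3×2/2 = 3

These correspond to all possible transitions between the 3 levels:
10 → 9, 10 → 8, 9 → 8

Each transition produces a photon with a unique energy (and thus wavelength). This count does not depend on Z.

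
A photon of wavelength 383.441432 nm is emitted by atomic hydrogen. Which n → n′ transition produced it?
n = 9 → n = 2

First, find the photon energy from the wavelength (hc = 1239.84 eV·nm):
E = hc/λ = 1239.84 eV·nm / 383.441432 nm = 3.2334534 eV

The energy levels of hydrogen satisfy E_n = -13.6057 / n² eV, so an emission n_i → n_f releases
ΔE = 13.6057 × (1/n_f² − 1/n_i²) eV.

Setting ΔE equal to the photon energy:
1/n_f² − 1/n_i² = 3.2334534 / 13.6057 = 0.23765432

Since 1/n_i² must be positive, we need 1/n_f² > 0.23765432, i.e. n_f ≤ 2. For each allowed n_f, solve n_i = (1/n_f² − 0.23765432)^(−1/2) and check whether it is a whole number:
  n_f = 1: 1/n_i² = 1.00000000 − 0.23765432 = 0.76234568 → n_i = 1.145  (not an integer) ✗
  n_f = 2: 1/n_i² = 0.25000000 − 0.23765432 = 0.01234568 → n_i = 9.000  → integer, n_i = 9 ✓

Only n_f = 2 gives an integer upper level, n_i = 9.

The transition is from n = 9 to n = 2 (emission).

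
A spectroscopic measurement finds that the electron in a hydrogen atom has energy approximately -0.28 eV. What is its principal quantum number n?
n = 7

The exact energy levels follow E_n = -13.6057 eV / n².

The measured value (-0.28 eV) is reported to only 2 significant figures, so we must test candidate n values and see which one matches to that precision.

Candidate energies:
  n = 5:  E = -13.6057/5² = -0.544228 eV
  n = 6:  E = -13.6057/6² = -0.377936 eV
  n = 7:  E = -13.6057/7² = -0.277667 eV  ← matches
  n = 8:  E = -13.6057/8² = -0.212589 eV
  n = 9:  E = -13.6057/9² = -0.167972 eV

Checking against the measurement of -0.28 eV (2 sig figs), only n = 7 agrees:
E_7 = -0.277667 eV, which rounds to -0.28 eV ✓

Therefore n = 7.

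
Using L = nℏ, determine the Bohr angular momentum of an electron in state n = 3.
3.164e-34 J·s (or 3ℏ)

In the Bohr model, angular momentum is quantized:
L = nℏ

where ℏ = h/(2π) = 1.05457e-34 J·s

For n = 3:
L = 3 × 1.05457e-34 J·s
L = 3.164e-34 J·s

This can also be written as L = 3ℏ.
The angular momentum is an integer multiple of the reduced Planck constant.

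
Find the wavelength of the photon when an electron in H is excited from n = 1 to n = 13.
91.67 nm

First, find the transition energy using E_n = -13.6057 / n² eV:
E_1 = -13.6057 / 1² = -13.6057 eV
E_13 = -13.6057 / 13² = -0.0805 eV

Photon energy: |ΔE| = |E_13 - E_1| = 13.5252 eV

Convert to wavelength using E = hc/λ with hc = 1239.84 eV·nm:
λ = hc/E = 1239.84 eV·nm / 13.5252 eV
λ = 91.67 nm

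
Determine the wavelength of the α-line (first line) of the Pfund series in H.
7455.81 nm

The longest wavelength corresponds to the smallest energy transition in the series.
The Pfund series has all transitions ending at n_f = 5.

For H, the first line (α-line) is the jump from n = 6 to n = 5:
E_6 = -13.6057 / 6² = -0.37793611 eV
E_5 = -13.6057 / 5² = -0.54422800 eV
ΔE = E_6 - E_5 = 0.16629189 eV

λ = hc/E = 1239.84 eV·nm / 0.16629189 eV
λ = 7455.81 nm

This is the α-line of the Pfund series in H.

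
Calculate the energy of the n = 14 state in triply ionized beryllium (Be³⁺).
-1.1107 eV

For hydrogen-like ions, the energy levels scale with Z²:
E_n = -13.6057 Z² / n² eV

For Be³⁺ (Z = 4) at n = 14:
E_14 = -13.6057 × 4² / 14²
E_14 = -13.6057 × 16 / 196
E_14 = -217.6912 / 196
E_14 = -1.1107 eV

The energy is 16 times more negative than hydrogen at the same n due to the stronger nuclear charge.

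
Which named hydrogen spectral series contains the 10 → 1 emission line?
Lyman series

The spectral series in hydrogen are named based on the final (lower) energy level:
- Lyman series: n_final = 1 (ultraviolet)
- Balmer series: n_final = 2 (visible/near-UV)
- Paschen series: n_final = 3 (infrared)
- Brackett series: n_final = 4 (infrared)
- Pfund series: n_final = 5 (far infrared)

Since this transition ends at n = 1, it belongs to the Lyman series.

For reference, this 10 → 1 line has photon energy
ΔE = 13.6057 eV × (1/1² - 1/10²) = 13.4696 eV,
corresponding to wavelength λ = hc/ΔE = 1239.84 eV·nm / 13.4696 eV = 92.05 nm in the ultraviolet region.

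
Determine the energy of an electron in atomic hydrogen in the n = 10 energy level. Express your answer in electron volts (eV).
-0.136 eV

The energy levels of a hydrogen-like atom are given by:
E_n = -13.6057 eV / n²

For n = 10:
E_10 = -13.6057 eV / 10²
E_10 = -13.6057 eV / 100
E_10 = -0.136 eV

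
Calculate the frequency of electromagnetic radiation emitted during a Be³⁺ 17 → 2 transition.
1.2977e+16 Hz

First, find the transition energy:
E_17 = -13.6057 × 4² / 17² = -0.753257 eV
E_2 = -13.6057 × 4² / 2² = -54.422800 eV
|ΔE| = |E_2 - E_17| = 53.669543 eV

Convert to Joules: E = 53.669543 eV × (1.602177 × 10⁻¹⁹ J/eV) = 8.598811e-18 J

Using E = hf:
f = E/h = 8.598811e-18 J / (6.62607 × 10⁻³⁴ J·s)
f = 1.2977e+16 Hz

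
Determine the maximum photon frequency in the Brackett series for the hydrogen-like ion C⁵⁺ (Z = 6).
7.40215e+15 Hz

The series limit corresponds to the transition from n = ∞ to n = 4.
This is the highest energy (shortest wavelength) transition in the Brackett series.

E_∞ = 0 eV
E_4 = -13.6057 × 6² / 4² = -30.6128250 eV

Energy at series limit:
ΔE = E_∞ - E_4 = 0 - (-30.6128250) = 30.6128250 eV
E = 30.6128250 eV × (1.602177 × 10⁻¹⁹ J/eV) = 4.9047164e-18 J
f = E/h = 4.9047164e-18 J / (6.62607 × 10⁻³⁴ J·s) = 7.40215e+15 Hz

This energy equals the ionization energy from the n = 4 state of C⁵⁺.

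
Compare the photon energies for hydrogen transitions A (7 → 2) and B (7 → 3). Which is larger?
7 → 2

Calculate the energy for each transition:

Transition 7 → 2:
ΔE₁ = |E_2 - E_7| = |-13.6057/2² - (-13.6057/7²)|
ΔE₁ = |-3.40142500 - (-0.27766735)| = 3.12376 eV

Transition 7 → 3:
ΔE₂ = |E_3 - E_7| = |-13.6057/3² - (-13.6057/7²)|
ΔE₂ = |-1.51174444 - (-0.27766735)| = 1.23408 eV

Since 3.12376 eV > 1.23408 eV, the transition 7 → 2 emits the more energetic photon.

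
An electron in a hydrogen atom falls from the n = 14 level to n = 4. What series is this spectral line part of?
Brackett series

The spectral series in hydrogen are named based on the final (lower) energy level:
- Lyman series: n_final = 1 (ultraviolet)
- Balmer series: n_final = 2 (visible/near-UV)
- Paschen series: n_final = 3 (infrared)
- Brackett series: n_final = 4 (infrared)
- Pfund series: n_final = 5 (far infrared)

Since this transition ends at n = 4, it belongs to the Brackett series.

For reference, this 14 → 4 line has photon energy
ΔE = 13.6057 eV × (1/4² - 1/14²) = 0.78093941 eV,
corresponding to wavelength λ = hc/ΔE = 1239.84 eV·nm / 0.78093941 eV = 1587.63 nm in the infrared region.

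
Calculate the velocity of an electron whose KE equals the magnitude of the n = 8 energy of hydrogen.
2.73462e+05 m/s (or 0.09122% of c)

The binding energy at n = 8 for hydrogen is:
E_8 = -13.6057/8² = -0.212589063 eV
|E_8| = 0.212589063 eV

Convert to Joules:
KE = 0.212589063 eV × (1.602177 × 10⁻¹⁹ J/eV) = 3.4060531e-20 J

Using KE = ½mv²:
v = √(2·KE/m_e)
v = √(2 × 3.4060531e-20 J / 9.10938 × 10⁻³¹ kg)
v = 2.73462e+05 m/s

This is approximately 0.09122% the speed of light.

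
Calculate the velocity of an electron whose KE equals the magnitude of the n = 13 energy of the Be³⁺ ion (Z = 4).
6.7314e+05 m/s (or 0.2245% of c)

The binding energy at n = 13 for Be³⁺ is:
E_13 = -13.6057 × 4²/13² = -1.2881136 eV
|E_13| = 1.2881136 eV

Convert to Joules:
KE = 1.2881136 eV × (1.602177 × 10⁻¹⁹ J/eV) = 2.063786e-19 J

Using KE = ½mv²:
v = √(2·KE/m_e)
v = √(2 × 2.063786e-19 J / 9.10938 × 10⁻³¹ kg)
v = 6.7314e+05 m/s

This is approximately 0.2245% the speed of light.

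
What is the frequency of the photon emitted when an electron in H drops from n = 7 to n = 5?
6.4454e+13 Hz

First, find the transition energy:
E_7 = -13.6057 / 7² = -0.27766735 eV
E_5 = -13.6057 / 5² = -0.54422800 eV
|ΔE| = |E_5 - E_7| = 0.26656065 eV

Convert to Joules: E = 0.26656065 eV × (1.602177 × 10⁻¹⁹ J/eV) = 4.270773e-20 J

Using E = hf:
f = E/h = 4.270773e-20 J / (6.62607 × 10⁻³⁴ J·s)
f = 6.4454e+13 Hz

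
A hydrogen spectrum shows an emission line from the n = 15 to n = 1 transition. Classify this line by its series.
Lyman series

The spectral series in hydrogen are named based on the final (lower) energy level:
- Lyman series: n_final = 1 (ultraviolet)
- Balmer series: n_final = 2 (visible/near-UV)
- Paschen series: n_final = 3 (infrared)
- Brackett series: n_final = 4 (infrared)
- Pfund series: n_final = 5 (far infrared)

Since this transition ends at n = 1, it belongs to the Lyman series.

For reference, this 15 → 1 line has photon energy
ΔE = 13.6057 eV × (1/1² - 1/15²) = 13.54523 eV,
corresponding to wavelength λ = hc/ΔE = 1239.84 eV·nm / 13.54523 eV = 91.533 nm in the ultraviolet region.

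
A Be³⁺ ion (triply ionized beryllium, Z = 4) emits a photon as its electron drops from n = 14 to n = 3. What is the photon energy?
23.08 eV

The energy levels are E_n = -13.6057 Z² eV / n².

Energy at n = 14: E_14 = -13.6057 × 4² / 14² = -1.11067 eV
Energy at n = 3: E_3 = -13.6057 × 4² / 3² = -24.18791 eV

For emission (electron falling to lower state), the photon energy is:
E_photon = E_14 - E_3 = |-1.11067 - (-24.18791)|
E_photon = 23.08 eV

This energy is carried away by the emitted photon.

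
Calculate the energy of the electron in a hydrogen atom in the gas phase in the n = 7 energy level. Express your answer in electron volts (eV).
-0.28 eV

The energy levels of a hydrogen-like atom are given by:
E_n = -13.6057 eV / n²

For n = 7:
E_7 = -13.6057 eV / 7²
E_7 = -13.6057 eV / 49
E_7 = -0.28 eV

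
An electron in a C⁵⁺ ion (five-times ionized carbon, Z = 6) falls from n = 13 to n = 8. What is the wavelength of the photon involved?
260.747 nm

First, find the transition energy using E_n = -13.6057 Z² / n² eV:
E_13 = -13.6057 × 6² / 13² = -2.8982556 eV
E_8 = -13.6057 × 6² / 8² = -7.6532063 eV

Photon energy: |ΔE| = |E_8 - E_13| = 4.7549507 eV

Convert to wavelength using E = hc/λ with hc = 1239.84 eV·nm:
λ = hc/E = 1239.84 eV·nm / 4.7549507 eV
λ = 260.747 nm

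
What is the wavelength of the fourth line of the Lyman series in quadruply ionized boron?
3.79694 nm

The lines of a series are numbered from the longest wavelength (smallest ΔE) outward; the fourth line is the transition from n = n_f + 4 to n_f.
The Lyman series has all transitions ending at n_f = 1.

For B⁴⁺ (Z = 5), the fourth line (δ-line) is the jump from n = 5 to n = 1:
E_5 = -13.6057 × 5² / 5² = -13.6057000 eV
E_1 = -13.6057 × 5² / 1² = -340.1425000 eV
ΔE = E_5 - E_1 = 326.5368000 eV

λ = hc/E = 1239.84 eV·nm / 326.5368000 eV
λ = 3.79694 nm

This is the δ-line of the Lyman series in B⁴⁺.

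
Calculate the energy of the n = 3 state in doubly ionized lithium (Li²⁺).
-13.60570 eV

For hydrogen-like ions, the energy levels scale with Z²:
E_n = -13.6057 Z² / n² eV

For Li²⁺ (Z = 3) at n = 3:
E_3 = -13.6057 × 3² / 3²
E_3 = -13.6057 × 9 / 9
E_3 = -122.4513 / 9
E_3 = -13.60570 eV

The energy is 9 times more negative than hydrogen at the same n due to the stronger nuclear charge.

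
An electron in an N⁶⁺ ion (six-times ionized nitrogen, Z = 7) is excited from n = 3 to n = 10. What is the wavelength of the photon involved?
18.39288 nm

First, find the transition energy using E_n = -13.6057 Z² / n² eV:
E_3 = -13.6057 × 7² / 3² = -74.0754778 eV
E_10 = -13.6057 × 7² / 10² = -6.6667930 eV

Photon energy: |ΔE| = |E_10 - E_3| = 67.4086848 eV

Convert to wavelength using E = hc/λ with hc = 1239.84 eV·nm:
λ = hc/E = 1239.84 eV·nm / 67.4086848 eV
λ = 18.39288 nm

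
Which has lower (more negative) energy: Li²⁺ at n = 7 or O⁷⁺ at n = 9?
O⁷⁺ at n = 9 (E = -10.75018 eV)

Using E_n = -13.6057 Z² / n² eV:

Li²⁺ (Z = 3) at n = 7:
E = -13.6057 × 3² / 7² = -13.6057 × 9 / 49 = -2.49900612 eV

O⁷⁺ (Z = 8) at n = 9:
E = -13.6057 × 8² / 9² = -13.6057 × 64 / 81 = -10.75018272 eV

Since -10.75018272 eV < -2.49900612 eV,
O⁷⁺ at n = 9 is more tightly bound (requires more energy to ionize).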